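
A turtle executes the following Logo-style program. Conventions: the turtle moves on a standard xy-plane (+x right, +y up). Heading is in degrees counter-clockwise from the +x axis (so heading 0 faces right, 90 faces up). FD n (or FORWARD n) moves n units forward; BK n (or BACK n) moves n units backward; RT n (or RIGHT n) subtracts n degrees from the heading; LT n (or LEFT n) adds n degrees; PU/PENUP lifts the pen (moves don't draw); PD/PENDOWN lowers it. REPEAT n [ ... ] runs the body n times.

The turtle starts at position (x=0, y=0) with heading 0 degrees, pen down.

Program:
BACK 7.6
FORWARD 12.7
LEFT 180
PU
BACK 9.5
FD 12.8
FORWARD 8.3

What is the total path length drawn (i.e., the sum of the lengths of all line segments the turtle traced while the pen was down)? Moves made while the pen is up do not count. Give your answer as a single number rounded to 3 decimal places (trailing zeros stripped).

Executing turtle program step by step:
Start: pos=(0,0), heading=0, pen down
BK 7.6: (0,0) -> (-7.6,0) [heading=0, draw]
FD 12.7: (-7.6,0) -> (5.1,0) [heading=0, draw]
LT 180: heading 0 -> 180
PU: pen up
BK 9.5: (5.1,0) -> (14.6,0) [heading=180, move]
FD 12.8: (14.6,0) -> (1.8,0) [heading=180, move]
FD 8.3: (1.8,0) -> (-6.5,0) [heading=180, move]
Final: pos=(-6.5,0), heading=180, 2 segment(s) drawn

Segment lengths:
  seg 1: (0,0) -> (-7.6,0), length = 7.6
  seg 2: (-7.6,0) -> (5.1,0), length = 12.7
Total = 20.3

Answer: 20.3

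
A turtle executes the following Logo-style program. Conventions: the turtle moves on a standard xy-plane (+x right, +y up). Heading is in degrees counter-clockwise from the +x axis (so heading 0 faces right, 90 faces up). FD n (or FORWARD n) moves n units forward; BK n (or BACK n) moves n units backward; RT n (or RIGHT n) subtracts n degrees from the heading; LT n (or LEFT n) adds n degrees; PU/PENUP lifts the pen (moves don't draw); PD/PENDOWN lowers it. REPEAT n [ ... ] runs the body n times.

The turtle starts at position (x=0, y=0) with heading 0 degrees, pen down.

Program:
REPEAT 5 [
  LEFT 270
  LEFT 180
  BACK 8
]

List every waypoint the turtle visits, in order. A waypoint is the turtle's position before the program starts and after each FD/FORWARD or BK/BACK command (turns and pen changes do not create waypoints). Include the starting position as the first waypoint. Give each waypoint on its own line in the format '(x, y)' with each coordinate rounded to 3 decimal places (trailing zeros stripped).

Answer: (0, 0)
(0, -8)
(8, -8)
(8, 0)
(0, 0)
(0, -8)

Derivation:
Executing turtle program step by step:
Start: pos=(0,0), heading=0, pen down
REPEAT 5 [
  -- iteration 1/5 --
  LT 270: heading 0 -> 270
  LT 180: heading 270 -> 90
  BK 8: (0,0) -> (0,-8) [heading=90, draw]
  -- iteration 2/5 --
  LT 270: heading 90 -> 0
  LT 180: heading 0 -> 180
  BK 8: (0,-8) -> (8,-8) [heading=180, draw]
  -- iteration 3/5 --
  LT 270: heading 180 -> 90
  LT 180: heading 90 -> 270
  BK 8: (8,-8) -> (8,0) [heading=270, draw]
  -- iteration 4/5 --
  LT 270: heading 270 -> 180
  LT 180: heading 180 -> 0
  BK 8: (8,0) -> (0,0) [heading=0, draw]
  -- iteration 5/5 --
  LT 270: heading 0 -> 270
  LT 180: heading 270 -> 90
  BK 8: (0,0) -> (0,-8) [heading=90, draw]
]
Final: pos=(0,-8), heading=90, 5 segment(s) drawn
Waypoints (6 total):
(0, 0)
(0, -8)
(8, -8)
(8, 0)
(0, 0)
(0, -8)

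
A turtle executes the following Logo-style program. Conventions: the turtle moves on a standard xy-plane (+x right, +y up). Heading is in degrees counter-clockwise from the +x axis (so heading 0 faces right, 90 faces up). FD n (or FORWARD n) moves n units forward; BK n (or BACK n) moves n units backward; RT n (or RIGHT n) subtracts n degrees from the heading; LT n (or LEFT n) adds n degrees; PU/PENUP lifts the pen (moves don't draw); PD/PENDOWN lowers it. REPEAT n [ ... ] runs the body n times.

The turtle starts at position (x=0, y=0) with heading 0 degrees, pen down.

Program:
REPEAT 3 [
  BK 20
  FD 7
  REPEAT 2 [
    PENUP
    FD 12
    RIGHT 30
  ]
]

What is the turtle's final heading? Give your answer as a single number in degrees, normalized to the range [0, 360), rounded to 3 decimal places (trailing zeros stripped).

Answer: 180

Derivation:
Executing turtle program step by step:
Start: pos=(0,0), heading=0, pen down
REPEAT 3 [
  -- iteration 1/3 --
  BK 20: (0,0) -> (-20,0) [heading=0, draw]
  FD 7: (-20,0) -> (-13,0) [heading=0, draw]
  REPEAT 2 [
    -- iteration 1/2 --
    PU: pen up
    FD 12: (-13,0) -> (-1,0) [heading=0, move]
    RT 30: heading 0 -> 330
    -- iteration 2/2 --
    PU: pen up
    FD 12: (-1,0) -> (9.392,-6) [heading=330, move]
    RT 30: heading 330 -> 300
  ]
  -- iteration 2/3 --
  BK 20: (9.392,-6) -> (-0.608,11.321) [heading=300, move]
  FD 7: (-0.608,11.321) -> (2.892,5.258) [heading=300, move]
  REPEAT 2 [
    -- iteration 1/2 --
    PU: pen up
    FD 12: (2.892,5.258) -> (8.892,-5.134) [heading=300, move]
    RT 30: heading 300 -> 270
    -- iteration 2/2 --
    PU: pen up
    FD 12: (8.892,-5.134) -> (8.892,-17.134) [heading=270, move]
    RT 30: heading 270 -> 240
  ]
  -- iteration 3/3 --
  BK 20: (8.892,-17.134) -> (18.892,0.187) [heading=240, move]
  FD 7: (18.892,0.187) -> (15.392,-5.876) [heading=240, move]
  REPEAT 2 [
    -- iteration 1/2 --
    PU: pen up
    FD 12: (15.392,-5.876) -> (9.392,-16.268) [heading=240, move]
    RT 30: heading 240 -> 210
    -- iteration 2/2 --
    PU: pen up
    FD 12: (9.392,-16.268) -> (-1,-22.268) [heading=210, move]
    RT 30: heading 210 -> 180
  ]
]
Final: pos=(-1,-22.268), heading=180, 2 segment(s) drawn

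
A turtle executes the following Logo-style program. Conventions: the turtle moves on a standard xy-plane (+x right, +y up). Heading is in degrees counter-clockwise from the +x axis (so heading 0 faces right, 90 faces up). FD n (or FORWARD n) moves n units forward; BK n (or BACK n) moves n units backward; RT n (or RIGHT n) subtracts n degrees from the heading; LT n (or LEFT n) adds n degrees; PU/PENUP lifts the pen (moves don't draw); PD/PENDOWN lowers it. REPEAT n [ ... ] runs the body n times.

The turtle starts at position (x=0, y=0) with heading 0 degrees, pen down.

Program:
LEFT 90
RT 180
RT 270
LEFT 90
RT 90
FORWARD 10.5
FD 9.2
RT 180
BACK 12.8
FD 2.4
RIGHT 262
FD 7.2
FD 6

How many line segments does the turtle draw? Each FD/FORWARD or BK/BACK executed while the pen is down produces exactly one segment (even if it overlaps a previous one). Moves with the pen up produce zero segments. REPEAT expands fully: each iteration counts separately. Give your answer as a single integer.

Answer: 6

Derivation:
Executing turtle program step by step:
Start: pos=(0,0), heading=0, pen down
LT 90: heading 0 -> 90
RT 180: heading 90 -> 270
RT 270: heading 270 -> 0
LT 90: heading 0 -> 90
RT 90: heading 90 -> 0
FD 10.5: (0,0) -> (10.5,0) [heading=0, draw]
FD 9.2: (10.5,0) -> (19.7,0) [heading=0, draw]
RT 180: heading 0 -> 180
BK 12.8: (19.7,0) -> (32.5,0) [heading=180, draw]
FD 2.4: (32.5,0) -> (30.1,0) [heading=180, draw]
RT 262: heading 180 -> 278
FD 7.2: (30.1,0) -> (31.102,-7.13) [heading=278, draw]
FD 6: (31.102,-7.13) -> (31.937,-13.072) [heading=278, draw]
Final: pos=(31.937,-13.072), heading=278, 6 segment(s) drawn
Segments drawn: 6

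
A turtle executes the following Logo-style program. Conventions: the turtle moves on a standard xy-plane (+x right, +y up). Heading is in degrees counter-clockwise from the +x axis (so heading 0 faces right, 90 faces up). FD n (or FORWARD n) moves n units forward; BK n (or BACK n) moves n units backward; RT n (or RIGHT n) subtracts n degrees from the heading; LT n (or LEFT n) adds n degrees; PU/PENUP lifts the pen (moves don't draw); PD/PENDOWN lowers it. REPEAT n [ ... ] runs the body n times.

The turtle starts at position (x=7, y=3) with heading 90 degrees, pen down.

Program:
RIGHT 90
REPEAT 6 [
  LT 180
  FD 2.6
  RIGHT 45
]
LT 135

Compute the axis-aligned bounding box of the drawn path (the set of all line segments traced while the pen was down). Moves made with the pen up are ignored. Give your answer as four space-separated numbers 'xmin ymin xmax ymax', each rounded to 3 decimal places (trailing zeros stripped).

Executing turtle program step by step:
Start: pos=(7,3), heading=90, pen down
RT 90: heading 90 -> 0
REPEAT 6 [
  -- iteration 1/6 --
  LT 180: heading 0 -> 180
  FD 2.6: (7,3) -> (4.4,3) [heading=180, draw]
  RT 45: heading 180 -> 135
  -- iteration 2/6 --
  LT 180: heading 135 -> 315
  FD 2.6: (4.4,3) -> (6.238,1.162) [heading=315, draw]
  RT 45: heading 315 -> 270
  -- iteration 3/6 --
  LT 180: heading 270 -> 90
  FD 2.6: (6.238,1.162) -> (6.238,3.762) [heading=90, draw]
  RT 45: heading 90 -> 45
  -- iteration 4/6 --
  LT 180: heading 45 -> 225
  FD 2.6: (6.238,3.762) -> (4.4,1.923) [heading=225, draw]
  RT 45: heading 225 -> 180
  -- iteration 5/6 --
  LT 180: heading 180 -> 0
  FD 2.6: (4.4,1.923) -> (7,1.923) [heading=0, draw]
  RT 45: heading 0 -> 315
  -- iteration 6/6 --
  LT 180: heading 315 -> 135
  FD 2.6: (7,1.923) -> (5.162,3.762) [heading=135, draw]
  RT 45: heading 135 -> 90
]
LT 135: heading 90 -> 225
Final: pos=(5.162,3.762), heading=225, 6 segment(s) drawn

Segment endpoints: x in {4.4, 4.4, 5.162, 6.238, 6.238, 7, 7}, y in {1.162, 1.923, 1.923, 3, 3, 3.762, 3.762}
xmin=4.4, ymin=1.162, xmax=7, ymax=3.762

Answer: 4.4 1.162 7 3.762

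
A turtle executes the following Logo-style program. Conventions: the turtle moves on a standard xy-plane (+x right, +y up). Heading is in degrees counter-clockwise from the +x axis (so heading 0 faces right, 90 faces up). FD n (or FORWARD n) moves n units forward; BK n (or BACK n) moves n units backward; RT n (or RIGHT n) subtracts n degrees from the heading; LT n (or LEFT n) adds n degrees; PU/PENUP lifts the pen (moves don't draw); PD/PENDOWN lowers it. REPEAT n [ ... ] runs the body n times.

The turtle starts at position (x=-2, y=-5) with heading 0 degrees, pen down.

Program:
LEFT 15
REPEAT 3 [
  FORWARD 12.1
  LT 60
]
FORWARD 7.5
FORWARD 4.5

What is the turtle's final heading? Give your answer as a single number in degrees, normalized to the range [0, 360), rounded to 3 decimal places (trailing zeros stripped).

Answer: 195

Derivation:
Executing turtle program step by step:
Start: pos=(-2,-5), heading=0, pen down
LT 15: heading 0 -> 15
REPEAT 3 [
  -- iteration 1/3 --
  FD 12.1: (-2,-5) -> (9.688,-1.868) [heading=15, draw]
  LT 60: heading 15 -> 75
  -- iteration 2/3 --
  FD 12.1: (9.688,-1.868) -> (12.819,9.819) [heading=75, draw]
  LT 60: heading 75 -> 135
  -- iteration 3/3 --
  FD 12.1: (12.819,9.819) -> (4.263,18.375) [heading=135, draw]
  LT 60: heading 135 -> 195
]
FD 7.5: (4.263,18.375) -> (-2.981,16.434) [heading=195, draw]
FD 4.5: (-2.981,16.434) -> (-7.328,15.27) [heading=195, draw]
Final: pos=(-7.328,15.27), heading=195, 5 segment(s) drawn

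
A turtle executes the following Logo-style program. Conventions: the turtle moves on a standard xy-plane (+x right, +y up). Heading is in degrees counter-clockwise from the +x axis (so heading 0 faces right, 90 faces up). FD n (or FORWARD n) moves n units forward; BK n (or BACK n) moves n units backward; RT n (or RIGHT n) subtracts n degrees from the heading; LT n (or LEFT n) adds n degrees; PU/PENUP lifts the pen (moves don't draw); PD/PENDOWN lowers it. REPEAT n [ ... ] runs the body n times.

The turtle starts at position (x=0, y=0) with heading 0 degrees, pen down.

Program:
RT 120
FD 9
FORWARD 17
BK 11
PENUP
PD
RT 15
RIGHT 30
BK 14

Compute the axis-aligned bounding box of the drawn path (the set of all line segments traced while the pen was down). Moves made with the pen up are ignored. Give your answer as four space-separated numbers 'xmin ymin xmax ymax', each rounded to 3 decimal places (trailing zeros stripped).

Executing turtle program step by step:
Start: pos=(0,0), heading=0, pen down
RT 120: heading 0 -> 240
FD 9: (0,0) -> (-4.5,-7.794) [heading=240, draw]
FD 17: (-4.5,-7.794) -> (-13,-22.517) [heading=240, draw]
BK 11: (-13,-22.517) -> (-7.5,-12.99) [heading=240, draw]
PU: pen up
PD: pen down
RT 15: heading 240 -> 225
RT 30: heading 225 -> 195
BK 14: (-7.5,-12.99) -> (6.023,-9.367) [heading=195, draw]
Final: pos=(6.023,-9.367), heading=195, 4 segment(s) drawn

Segment endpoints: x in {-13, -7.5, -4.5, 0, 6.023}, y in {-22.517, -12.99, -9.367, -7.794, 0}
xmin=-13, ymin=-22.517, xmax=6.023, ymax=0

Answer: -13 -22.517 6.023 0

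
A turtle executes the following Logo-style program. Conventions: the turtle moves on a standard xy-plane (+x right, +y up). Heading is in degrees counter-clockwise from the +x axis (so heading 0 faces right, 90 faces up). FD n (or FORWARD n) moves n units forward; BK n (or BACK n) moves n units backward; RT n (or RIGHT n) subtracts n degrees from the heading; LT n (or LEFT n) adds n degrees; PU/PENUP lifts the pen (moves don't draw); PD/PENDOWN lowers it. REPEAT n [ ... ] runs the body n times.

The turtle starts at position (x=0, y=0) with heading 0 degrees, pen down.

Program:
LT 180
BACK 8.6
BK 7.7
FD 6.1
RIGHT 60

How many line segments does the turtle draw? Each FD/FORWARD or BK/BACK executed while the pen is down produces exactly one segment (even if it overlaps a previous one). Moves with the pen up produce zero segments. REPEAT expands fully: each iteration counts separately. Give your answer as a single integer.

Answer: 3

Derivation:
Executing turtle program step by step:
Start: pos=(0,0), heading=0, pen down
LT 180: heading 0 -> 180
BK 8.6: (0,0) -> (8.6,0) [heading=180, draw]
BK 7.7: (8.6,0) -> (16.3,0) [heading=180, draw]
FD 6.1: (16.3,0) -> (10.2,0) [heading=180, draw]
RT 60: heading 180 -> 120
Final: pos=(10.2,0), heading=120, 3 segment(s) drawn
Segments drawn: 3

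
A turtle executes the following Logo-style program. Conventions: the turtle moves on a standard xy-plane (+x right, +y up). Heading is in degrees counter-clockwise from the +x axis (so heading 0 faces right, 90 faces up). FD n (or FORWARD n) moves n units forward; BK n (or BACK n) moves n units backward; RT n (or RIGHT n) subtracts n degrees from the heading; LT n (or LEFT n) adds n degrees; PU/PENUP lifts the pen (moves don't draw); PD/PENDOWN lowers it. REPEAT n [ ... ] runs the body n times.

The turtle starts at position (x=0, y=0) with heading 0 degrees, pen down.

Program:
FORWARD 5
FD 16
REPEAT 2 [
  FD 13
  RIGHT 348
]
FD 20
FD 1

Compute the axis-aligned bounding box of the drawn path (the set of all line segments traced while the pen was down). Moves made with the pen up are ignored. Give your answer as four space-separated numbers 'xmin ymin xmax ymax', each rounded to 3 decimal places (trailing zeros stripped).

Answer: 0 0 65.9 11.244

Derivation:
Executing turtle program step by step:
Start: pos=(0,0), heading=0, pen down
FD 5: (0,0) -> (5,0) [heading=0, draw]
FD 16: (5,0) -> (21,0) [heading=0, draw]
REPEAT 2 [
  -- iteration 1/2 --
  FD 13: (21,0) -> (34,0) [heading=0, draw]
  RT 348: heading 0 -> 12
  -- iteration 2/2 --
  FD 13: (34,0) -> (46.716,2.703) [heading=12, draw]
  RT 348: heading 12 -> 24
]
FD 20: (46.716,2.703) -> (64.987,10.838) [heading=24, draw]
FD 1: (64.987,10.838) -> (65.9,11.244) [heading=24, draw]
Final: pos=(65.9,11.244), heading=24, 6 segment(s) drawn

Segment endpoints: x in {0, 5, 21, 34, 46.716, 64.987, 65.9}, y in {0, 2.703, 10.838, 11.244}
xmin=0, ymin=0, xmax=65.9, ymax=11.244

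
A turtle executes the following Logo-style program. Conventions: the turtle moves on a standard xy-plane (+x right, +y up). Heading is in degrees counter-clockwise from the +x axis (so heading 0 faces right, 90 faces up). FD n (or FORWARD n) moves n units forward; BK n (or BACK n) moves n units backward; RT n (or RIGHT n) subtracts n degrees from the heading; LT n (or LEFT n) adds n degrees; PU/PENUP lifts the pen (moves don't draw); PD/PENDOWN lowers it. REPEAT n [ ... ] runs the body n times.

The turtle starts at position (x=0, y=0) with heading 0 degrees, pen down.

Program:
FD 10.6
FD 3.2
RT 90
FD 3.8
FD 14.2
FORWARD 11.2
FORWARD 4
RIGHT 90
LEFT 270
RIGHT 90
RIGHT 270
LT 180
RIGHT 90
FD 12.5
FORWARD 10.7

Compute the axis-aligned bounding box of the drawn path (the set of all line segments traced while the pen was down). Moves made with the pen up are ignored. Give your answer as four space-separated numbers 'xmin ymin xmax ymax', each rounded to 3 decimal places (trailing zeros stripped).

Executing turtle program step by step:
Start: pos=(0,0), heading=0, pen down
FD 10.6: (0,0) -> (10.6,0) [heading=0, draw]
FD 3.2: (10.6,0) -> (13.8,0) [heading=0, draw]
RT 90: heading 0 -> 270
FD 3.8: (13.8,0) -> (13.8,-3.8) [heading=270, draw]
FD 14.2: (13.8,-3.8) -> (13.8,-18) [heading=270, draw]
FD 11.2: (13.8,-18) -> (13.8,-29.2) [heading=270, draw]
FD 4: (13.8,-29.2) -> (13.8,-33.2) [heading=270, draw]
RT 90: heading 270 -> 180
LT 270: heading 180 -> 90
RT 90: heading 90 -> 0
RT 270: heading 0 -> 90
LT 180: heading 90 -> 270
RT 90: heading 270 -> 180
FD 12.5: (13.8,-33.2) -> (1.3,-33.2) [heading=180, draw]
FD 10.7: (1.3,-33.2) -> (-9.4,-33.2) [heading=180, draw]
Final: pos=(-9.4,-33.2), heading=180, 8 segment(s) drawn

Segment endpoints: x in {-9.4, 0, 1.3, 10.6, 13.8}, y in {-33.2, -29.2, -18, -3.8, 0}
xmin=-9.4, ymin=-33.2, xmax=13.8, ymax=0

Answer: -9.4 -33.2 13.8 0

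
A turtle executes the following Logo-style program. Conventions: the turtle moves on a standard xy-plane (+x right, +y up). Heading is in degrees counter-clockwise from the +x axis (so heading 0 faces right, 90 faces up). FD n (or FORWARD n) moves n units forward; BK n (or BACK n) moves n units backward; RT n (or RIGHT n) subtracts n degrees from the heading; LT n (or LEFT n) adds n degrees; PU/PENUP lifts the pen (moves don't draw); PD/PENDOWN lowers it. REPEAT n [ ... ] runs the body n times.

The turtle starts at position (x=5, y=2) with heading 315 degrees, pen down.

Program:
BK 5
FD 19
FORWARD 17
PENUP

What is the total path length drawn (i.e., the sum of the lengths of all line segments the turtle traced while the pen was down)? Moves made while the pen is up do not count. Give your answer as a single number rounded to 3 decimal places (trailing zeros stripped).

Executing turtle program step by step:
Start: pos=(5,2), heading=315, pen down
BK 5: (5,2) -> (1.464,5.536) [heading=315, draw]
FD 19: (1.464,5.536) -> (14.899,-7.899) [heading=315, draw]
FD 17: (14.899,-7.899) -> (26.92,-19.92) [heading=315, draw]
PU: pen up
Final: pos=(26.92,-19.92), heading=315, 3 segment(s) drawn

Segment lengths:
  seg 1: (5,2) -> (1.464,5.536), length = 5
  seg 2: (1.464,5.536) -> (14.899,-7.899), length = 19
  seg 3: (14.899,-7.899) -> (26.92,-19.92), length = 17
Total = 41

Answer: 41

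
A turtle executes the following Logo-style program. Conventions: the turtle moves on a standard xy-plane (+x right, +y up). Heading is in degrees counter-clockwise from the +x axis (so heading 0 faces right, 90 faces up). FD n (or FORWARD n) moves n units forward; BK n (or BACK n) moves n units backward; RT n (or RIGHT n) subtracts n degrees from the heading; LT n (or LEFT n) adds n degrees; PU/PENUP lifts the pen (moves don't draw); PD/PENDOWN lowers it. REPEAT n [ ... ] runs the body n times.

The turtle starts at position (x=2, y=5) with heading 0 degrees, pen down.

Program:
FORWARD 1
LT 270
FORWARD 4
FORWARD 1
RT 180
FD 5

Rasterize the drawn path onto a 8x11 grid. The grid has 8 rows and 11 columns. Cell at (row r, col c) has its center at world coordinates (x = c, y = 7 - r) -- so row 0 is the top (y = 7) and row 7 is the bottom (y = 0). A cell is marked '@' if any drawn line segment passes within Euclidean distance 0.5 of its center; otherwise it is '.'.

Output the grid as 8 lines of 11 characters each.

Segment 0: (2,5) -> (3,5)
Segment 1: (3,5) -> (3,1)
Segment 2: (3,1) -> (3,0)
Segment 3: (3,0) -> (3,5)

Answer: ...........
...........
..@@.......
...@.......
...@.......
...@.......
...@.......
...@.......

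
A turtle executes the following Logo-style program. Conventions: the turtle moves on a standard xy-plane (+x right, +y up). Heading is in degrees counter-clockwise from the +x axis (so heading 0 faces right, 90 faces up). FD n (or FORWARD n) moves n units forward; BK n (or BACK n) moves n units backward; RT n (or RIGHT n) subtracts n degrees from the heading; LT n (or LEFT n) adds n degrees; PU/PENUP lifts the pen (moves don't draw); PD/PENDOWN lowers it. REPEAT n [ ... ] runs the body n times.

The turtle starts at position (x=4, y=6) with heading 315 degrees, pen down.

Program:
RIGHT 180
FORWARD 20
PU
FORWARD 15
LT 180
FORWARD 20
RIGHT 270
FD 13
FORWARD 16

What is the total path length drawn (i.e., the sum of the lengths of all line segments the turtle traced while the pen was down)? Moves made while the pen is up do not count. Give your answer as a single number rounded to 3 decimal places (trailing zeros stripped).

Answer: 20

Derivation:
Executing turtle program step by step:
Start: pos=(4,6), heading=315, pen down
RT 180: heading 315 -> 135
FD 20: (4,6) -> (-10.142,20.142) [heading=135, draw]
PU: pen up
FD 15: (-10.142,20.142) -> (-20.749,30.749) [heading=135, move]
LT 180: heading 135 -> 315
FD 20: (-20.749,30.749) -> (-6.607,16.607) [heading=315, move]
RT 270: heading 315 -> 45
FD 13: (-6.607,16.607) -> (2.586,25.799) [heading=45, move]
FD 16: (2.586,25.799) -> (13.899,37.113) [heading=45, move]
Final: pos=(13.899,37.113), heading=45, 1 segment(s) drawn

Segment lengths:
  seg 1: (4,6) -> (-10.142,20.142), length = 20
Total = 20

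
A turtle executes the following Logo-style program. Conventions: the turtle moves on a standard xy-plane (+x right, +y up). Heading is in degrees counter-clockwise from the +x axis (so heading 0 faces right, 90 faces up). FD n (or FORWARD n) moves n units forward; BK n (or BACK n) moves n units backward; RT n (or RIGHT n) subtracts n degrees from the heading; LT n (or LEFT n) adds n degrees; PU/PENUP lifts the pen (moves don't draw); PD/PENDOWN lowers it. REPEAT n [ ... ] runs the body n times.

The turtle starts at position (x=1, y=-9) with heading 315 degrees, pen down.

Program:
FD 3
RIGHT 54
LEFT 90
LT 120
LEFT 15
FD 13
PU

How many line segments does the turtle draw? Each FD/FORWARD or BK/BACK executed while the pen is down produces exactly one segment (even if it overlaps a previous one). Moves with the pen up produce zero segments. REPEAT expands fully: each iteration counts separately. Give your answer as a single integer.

Answer: 2

Derivation:
Executing turtle program step by step:
Start: pos=(1,-9), heading=315, pen down
FD 3: (1,-9) -> (3.121,-11.121) [heading=315, draw]
RT 54: heading 315 -> 261
LT 90: heading 261 -> 351
LT 120: heading 351 -> 111
LT 15: heading 111 -> 126
FD 13: (3.121,-11.121) -> (-4.52,-0.604) [heading=126, draw]
PU: pen up
Final: pos=(-4.52,-0.604), heading=126, 2 segment(s) drawn
Segments drawn: 2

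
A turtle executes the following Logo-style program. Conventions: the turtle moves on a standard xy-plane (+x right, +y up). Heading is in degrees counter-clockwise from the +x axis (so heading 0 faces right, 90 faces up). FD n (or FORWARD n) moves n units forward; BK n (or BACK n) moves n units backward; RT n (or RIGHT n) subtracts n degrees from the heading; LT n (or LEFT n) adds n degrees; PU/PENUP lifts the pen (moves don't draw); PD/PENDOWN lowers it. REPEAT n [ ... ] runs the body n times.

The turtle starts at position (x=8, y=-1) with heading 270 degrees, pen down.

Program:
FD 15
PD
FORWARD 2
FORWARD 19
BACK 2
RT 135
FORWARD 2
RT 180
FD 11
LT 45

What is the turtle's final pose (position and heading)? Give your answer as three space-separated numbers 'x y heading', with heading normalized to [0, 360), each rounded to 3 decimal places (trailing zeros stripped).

Executing turtle program step by step:
Start: pos=(8,-1), heading=270, pen down
FD 15: (8,-1) -> (8,-16) [heading=270, draw]
PD: pen down
FD 2: (8,-16) -> (8,-18) [heading=270, draw]
FD 19: (8,-18) -> (8,-37) [heading=270, draw]
BK 2: (8,-37) -> (8,-35) [heading=270, draw]
RT 135: heading 270 -> 135
FD 2: (8,-35) -> (6.586,-33.586) [heading=135, draw]
RT 180: heading 135 -> 315
FD 11: (6.586,-33.586) -> (14.364,-41.364) [heading=315, draw]
LT 45: heading 315 -> 0
Final: pos=(14.364,-41.364), heading=0, 6 segment(s) drawn

Answer: 14.364 -41.364 0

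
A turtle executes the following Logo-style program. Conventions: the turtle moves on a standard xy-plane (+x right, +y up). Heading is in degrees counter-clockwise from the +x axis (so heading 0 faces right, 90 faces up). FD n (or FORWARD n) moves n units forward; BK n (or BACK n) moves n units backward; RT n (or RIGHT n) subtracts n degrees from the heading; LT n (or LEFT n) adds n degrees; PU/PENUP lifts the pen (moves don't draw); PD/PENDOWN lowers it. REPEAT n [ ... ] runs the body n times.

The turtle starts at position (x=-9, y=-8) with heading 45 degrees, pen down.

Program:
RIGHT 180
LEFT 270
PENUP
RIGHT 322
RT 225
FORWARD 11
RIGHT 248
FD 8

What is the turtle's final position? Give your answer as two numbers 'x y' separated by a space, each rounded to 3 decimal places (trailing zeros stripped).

Answer: 1.772 -9.74

Derivation:
Executing turtle program step by step:
Start: pos=(-9,-8), heading=45, pen down
RT 180: heading 45 -> 225
LT 270: heading 225 -> 135
PU: pen up
RT 322: heading 135 -> 173
RT 225: heading 173 -> 308
FD 11: (-9,-8) -> (-2.228,-16.668) [heading=308, move]
RT 248: heading 308 -> 60
FD 8: (-2.228,-16.668) -> (1.772,-9.74) [heading=60, move]
Final: pos=(1.772,-9.74), heading=60, 0 segment(s) drawn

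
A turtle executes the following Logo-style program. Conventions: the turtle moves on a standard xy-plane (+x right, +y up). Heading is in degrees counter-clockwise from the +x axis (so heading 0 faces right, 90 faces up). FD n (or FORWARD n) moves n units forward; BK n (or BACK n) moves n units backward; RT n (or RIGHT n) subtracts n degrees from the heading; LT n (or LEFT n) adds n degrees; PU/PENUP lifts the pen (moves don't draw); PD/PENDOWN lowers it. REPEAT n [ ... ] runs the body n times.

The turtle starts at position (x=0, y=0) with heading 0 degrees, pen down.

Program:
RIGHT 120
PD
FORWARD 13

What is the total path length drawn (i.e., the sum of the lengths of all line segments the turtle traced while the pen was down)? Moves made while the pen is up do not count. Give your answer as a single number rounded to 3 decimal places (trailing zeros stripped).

Answer: 13

Derivation:
Executing turtle program step by step:
Start: pos=(0,0), heading=0, pen down
RT 120: heading 0 -> 240
PD: pen down
FD 13: (0,0) -> (-6.5,-11.258) [heading=240, draw]
Final: pos=(-6.5,-11.258), heading=240, 1 segment(s) drawn

Segment lengths:
  seg 1: (0,0) -> (-6.5,-11.258), length = 13
Total = 13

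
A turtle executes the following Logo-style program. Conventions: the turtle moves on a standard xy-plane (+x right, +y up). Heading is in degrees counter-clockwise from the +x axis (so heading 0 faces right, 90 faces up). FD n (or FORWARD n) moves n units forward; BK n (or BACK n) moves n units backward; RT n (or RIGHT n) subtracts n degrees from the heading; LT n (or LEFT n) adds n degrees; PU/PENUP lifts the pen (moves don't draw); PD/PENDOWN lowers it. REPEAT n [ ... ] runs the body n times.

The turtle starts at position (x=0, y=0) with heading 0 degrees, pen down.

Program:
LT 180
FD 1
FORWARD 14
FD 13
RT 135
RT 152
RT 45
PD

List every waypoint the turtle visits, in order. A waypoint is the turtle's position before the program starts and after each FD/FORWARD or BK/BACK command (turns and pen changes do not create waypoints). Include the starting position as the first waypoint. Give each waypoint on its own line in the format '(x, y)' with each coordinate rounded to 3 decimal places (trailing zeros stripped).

Executing turtle program step by step:
Start: pos=(0,0), heading=0, pen down
LT 180: heading 0 -> 180
FD 1: (0,0) -> (-1,0) [heading=180, draw]
FD 14: (-1,0) -> (-15,0) [heading=180, draw]
FD 13: (-15,0) -> (-28,0) [heading=180, draw]
RT 135: heading 180 -> 45
RT 152: heading 45 -> 253
RT 45: heading 253 -> 208
PD: pen down
Final: pos=(-28,0), heading=208, 3 segment(s) drawn
Waypoints (4 total):
(0, 0)
(-1, 0)
(-15, 0)
(-28, 0)

Answer: (0, 0)
(-1, 0)
(-15, 0)
(-28, 0)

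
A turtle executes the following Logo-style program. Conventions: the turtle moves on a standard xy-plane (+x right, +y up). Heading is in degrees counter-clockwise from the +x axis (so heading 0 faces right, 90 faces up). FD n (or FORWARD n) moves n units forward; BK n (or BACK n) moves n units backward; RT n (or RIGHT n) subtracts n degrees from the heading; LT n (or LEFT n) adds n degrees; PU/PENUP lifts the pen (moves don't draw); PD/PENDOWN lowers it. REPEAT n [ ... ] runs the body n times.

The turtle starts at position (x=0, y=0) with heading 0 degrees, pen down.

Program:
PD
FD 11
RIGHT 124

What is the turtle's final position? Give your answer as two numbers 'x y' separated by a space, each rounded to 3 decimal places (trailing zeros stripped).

Answer: 11 0

Derivation:
Executing turtle program step by step:
Start: pos=(0,0), heading=0, pen down
PD: pen down
FD 11: (0,0) -> (11,0) [heading=0, draw]
RT 124: heading 0 -> 236
Final: pos=(11,0), heading=236, 1 segment(s) drawn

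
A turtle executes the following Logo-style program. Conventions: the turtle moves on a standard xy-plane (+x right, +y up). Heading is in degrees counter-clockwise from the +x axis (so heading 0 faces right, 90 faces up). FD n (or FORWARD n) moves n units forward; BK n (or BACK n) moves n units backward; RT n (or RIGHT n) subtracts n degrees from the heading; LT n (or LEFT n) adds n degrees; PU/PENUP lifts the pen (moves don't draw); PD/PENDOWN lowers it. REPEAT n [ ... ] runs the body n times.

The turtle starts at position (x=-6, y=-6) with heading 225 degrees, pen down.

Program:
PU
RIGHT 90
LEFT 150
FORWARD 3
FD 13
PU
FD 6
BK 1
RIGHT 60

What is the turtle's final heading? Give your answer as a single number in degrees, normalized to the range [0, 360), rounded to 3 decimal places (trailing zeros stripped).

Executing turtle program step by step:
Start: pos=(-6,-6), heading=225, pen down
PU: pen up
RT 90: heading 225 -> 135
LT 150: heading 135 -> 285
FD 3: (-6,-6) -> (-5.224,-8.898) [heading=285, move]
FD 13: (-5.224,-8.898) -> (-1.859,-21.455) [heading=285, move]
PU: pen up
FD 6: (-1.859,-21.455) -> (-0.306,-27.25) [heading=285, move]
BK 1: (-0.306,-27.25) -> (-0.565,-26.284) [heading=285, move]
RT 60: heading 285 -> 225
Final: pos=(-0.565,-26.284), heading=225, 0 segment(s) drawn

Answer: 225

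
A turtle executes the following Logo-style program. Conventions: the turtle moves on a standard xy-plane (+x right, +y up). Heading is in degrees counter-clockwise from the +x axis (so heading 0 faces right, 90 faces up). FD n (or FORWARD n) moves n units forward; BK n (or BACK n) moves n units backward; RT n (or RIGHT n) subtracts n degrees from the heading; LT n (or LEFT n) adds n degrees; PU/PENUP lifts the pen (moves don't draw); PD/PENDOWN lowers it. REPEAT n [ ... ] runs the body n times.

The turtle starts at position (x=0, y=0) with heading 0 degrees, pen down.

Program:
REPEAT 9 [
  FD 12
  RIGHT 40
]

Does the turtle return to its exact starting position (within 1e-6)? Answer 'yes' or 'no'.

Answer: yes

Derivation:
Executing turtle program step by step:
Start: pos=(0,0), heading=0, pen down
REPEAT 9 [
  -- iteration 1/9 --
  FD 12: (0,0) -> (12,0) [heading=0, draw]
  RT 40: heading 0 -> 320
  -- iteration 2/9 --
  FD 12: (12,0) -> (21.193,-7.713) [heading=320, draw]
  RT 40: heading 320 -> 280
  -- iteration 3/9 --
  FD 12: (21.193,-7.713) -> (23.276,-19.531) [heading=280, draw]
  RT 40: heading 280 -> 240
  -- iteration 4/9 --
  FD 12: (23.276,-19.531) -> (17.276,-29.923) [heading=240, draw]
  RT 40: heading 240 -> 200
  -- iteration 5/9 --
  FD 12: (17.276,-29.923) -> (6,-34.028) [heading=200, draw]
  RT 40: heading 200 -> 160
  -- iteration 6/9 --
  FD 12: (6,-34.028) -> (-5.276,-29.923) [heading=160, draw]
  RT 40: heading 160 -> 120
  -- iteration 7/9 --
  FD 12: (-5.276,-29.923) -> (-11.276,-19.531) [heading=120, draw]
  RT 40: heading 120 -> 80
  -- iteration 8/9 --
  FD 12: (-11.276,-19.531) -> (-9.193,-7.713) [heading=80, draw]
  RT 40: heading 80 -> 40
  -- iteration 9/9 --
  FD 12: (-9.193,-7.713) -> (0,0) [heading=40, draw]
  RT 40: heading 40 -> 0
]
Final: pos=(0,0), heading=0, 9 segment(s) drawn

Start position: (0, 0)
Final position: (0, 0)
Distance = 0; < 1e-6 -> CLOSED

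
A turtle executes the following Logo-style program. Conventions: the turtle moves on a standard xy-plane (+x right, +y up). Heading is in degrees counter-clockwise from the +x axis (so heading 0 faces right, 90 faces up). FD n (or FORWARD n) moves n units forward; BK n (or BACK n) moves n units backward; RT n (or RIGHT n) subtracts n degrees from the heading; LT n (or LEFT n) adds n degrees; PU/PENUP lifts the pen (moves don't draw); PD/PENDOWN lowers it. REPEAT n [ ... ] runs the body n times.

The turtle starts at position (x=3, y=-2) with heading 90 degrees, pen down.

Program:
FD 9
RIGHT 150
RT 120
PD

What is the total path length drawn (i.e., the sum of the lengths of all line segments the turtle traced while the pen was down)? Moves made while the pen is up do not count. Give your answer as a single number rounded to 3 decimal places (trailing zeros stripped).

Executing turtle program step by step:
Start: pos=(3,-2), heading=90, pen down
FD 9: (3,-2) -> (3,7) [heading=90, draw]
RT 150: heading 90 -> 300
RT 120: heading 300 -> 180
PD: pen down
Final: pos=(3,7), heading=180, 1 segment(s) drawn

Segment lengths:
  seg 1: (3,-2) -> (3,7), length = 9
Total = 9

Answer: 9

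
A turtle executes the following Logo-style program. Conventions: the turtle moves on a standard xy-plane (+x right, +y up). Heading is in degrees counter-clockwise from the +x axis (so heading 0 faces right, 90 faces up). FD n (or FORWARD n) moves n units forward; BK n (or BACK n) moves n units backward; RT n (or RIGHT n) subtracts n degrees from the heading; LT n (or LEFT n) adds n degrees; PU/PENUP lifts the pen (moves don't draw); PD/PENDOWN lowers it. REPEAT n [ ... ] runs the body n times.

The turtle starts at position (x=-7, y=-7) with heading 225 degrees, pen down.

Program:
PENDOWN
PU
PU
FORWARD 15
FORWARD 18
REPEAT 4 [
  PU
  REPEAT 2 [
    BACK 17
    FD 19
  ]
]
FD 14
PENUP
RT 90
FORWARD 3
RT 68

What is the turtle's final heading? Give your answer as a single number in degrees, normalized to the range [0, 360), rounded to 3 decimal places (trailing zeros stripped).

Executing turtle program step by step:
Start: pos=(-7,-7), heading=225, pen down
PD: pen down
PU: pen up
PU: pen up
FD 15: (-7,-7) -> (-17.607,-17.607) [heading=225, move]
FD 18: (-17.607,-17.607) -> (-30.335,-30.335) [heading=225, move]
REPEAT 4 [
  -- iteration 1/4 --
  PU: pen up
  REPEAT 2 [
    -- iteration 1/2 --
    BK 17: (-30.335,-30.335) -> (-18.314,-18.314) [heading=225, move]
    FD 19: (-18.314,-18.314) -> (-31.749,-31.749) [heading=225, move]
    -- iteration 2/2 --
    BK 17: (-31.749,-31.749) -> (-19.728,-19.728) [heading=225, move]
    FD 19: (-19.728,-19.728) -> (-33.163,-33.163) [heading=225, move]
  ]
  -- iteration 2/4 --
  PU: pen up
  REPEAT 2 [
    -- iteration 1/2 --
    BK 17: (-33.163,-33.163) -> (-21.142,-21.142) [heading=225, move]
    FD 19: (-21.142,-21.142) -> (-34.577,-34.577) [heading=225, move]
    -- iteration 2/2 --
    BK 17: (-34.577,-34.577) -> (-22.556,-22.556) [heading=225, move]
    FD 19: (-22.556,-22.556) -> (-35.991,-35.991) [heading=225, move]
  ]
  -- iteration 3/4 --
  PU: pen up
  REPEAT 2 [
    -- iteration 1/2 --
    BK 17: (-35.991,-35.991) -> (-23.971,-23.971) [heading=225, move]
    FD 19: (-23.971,-23.971) -> (-37.406,-37.406) [heading=225, move]
    -- iteration 2/2 --
    BK 17: (-37.406,-37.406) -> (-25.385,-25.385) [heading=225, move]
    FD 19: (-25.385,-25.385) -> (-38.82,-38.82) [heading=225, move]
  ]
  -- iteration 4/4 --
  PU: pen up
  REPEAT 2 [
    -- iteration 1/2 --
    BK 17: (-38.82,-38.82) -> (-26.799,-26.799) [heading=225, move]
    FD 19: (-26.799,-26.799) -> (-40.234,-40.234) [heading=225, move]
    -- iteration 2/2 --
    BK 17: (-40.234,-40.234) -> (-28.213,-28.213) [heading=225, move]
    FD 19: (-28.213,-28.213) -> (-41.648,-41.648) [heading=225, move]
  ]
]
FD 14: (-41.648,-41.648) -> (-51.548,-51.548) [heading=225, move]
PU: pen up
RT 90: heading 225 -> 135
FD 3: (-51.548,-51.548) -> (-53.669,-49.426) [heading=135, move]
RT 68: heading 135 -> 67
Final: pos=(-53.669,-49.426), heading=67, 0 segment(s) drawn

Answer: 67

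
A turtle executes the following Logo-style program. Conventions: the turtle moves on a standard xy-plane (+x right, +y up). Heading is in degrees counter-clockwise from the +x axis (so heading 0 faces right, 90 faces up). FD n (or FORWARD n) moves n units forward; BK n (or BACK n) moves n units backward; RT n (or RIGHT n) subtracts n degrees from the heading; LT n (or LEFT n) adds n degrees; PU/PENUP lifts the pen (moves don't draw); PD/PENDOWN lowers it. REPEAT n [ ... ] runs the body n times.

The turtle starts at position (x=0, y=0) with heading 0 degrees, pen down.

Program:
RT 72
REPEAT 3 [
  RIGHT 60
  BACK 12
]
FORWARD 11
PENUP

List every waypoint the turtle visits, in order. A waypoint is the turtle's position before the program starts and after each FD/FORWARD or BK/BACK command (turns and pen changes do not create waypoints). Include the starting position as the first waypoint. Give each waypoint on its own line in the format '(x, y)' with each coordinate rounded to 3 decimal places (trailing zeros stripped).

Executing turtle program step by step:
Start: pos=(0,0), heading=0, pen down
RT 72: heading 0 -> 288
REPEAT 3 [
  -- iteration 1/3 --
  RT 60: heading 288 -> 228
  BK 12: (0,0) -> (8.03,8.918) [heading=228, draw]
  -- iteration 2/3 --
  RT 60: heading 228 -> 168
  BK 12: (8.03,8.918) -> (19.767,6.423) [heading=168, draw]
  -- iteration 3/3 --
  RT 60: heading 168 -> 108
  BK 12: (19.767,6.423) -> (23.476,-4.99) [heading=108, draw]
]
FD 11: (23.476,-4.99) -> (20.076,5.472) [heading=108, draw]
PU: pen up
Final: pos=(20.076,5.472), heading=108, 4 segment(s) drawn
Waypoints (5 total):
(0, 0)
(8.03, 8.918)
(19.767, 6.423)
(23.476, -4.99)
(20.076, 5.472)

Answer: (0, 0)
(8.03, 8.918)
(19.767, 6.423)
(23.476, -4.99)
(20.076, 5.472)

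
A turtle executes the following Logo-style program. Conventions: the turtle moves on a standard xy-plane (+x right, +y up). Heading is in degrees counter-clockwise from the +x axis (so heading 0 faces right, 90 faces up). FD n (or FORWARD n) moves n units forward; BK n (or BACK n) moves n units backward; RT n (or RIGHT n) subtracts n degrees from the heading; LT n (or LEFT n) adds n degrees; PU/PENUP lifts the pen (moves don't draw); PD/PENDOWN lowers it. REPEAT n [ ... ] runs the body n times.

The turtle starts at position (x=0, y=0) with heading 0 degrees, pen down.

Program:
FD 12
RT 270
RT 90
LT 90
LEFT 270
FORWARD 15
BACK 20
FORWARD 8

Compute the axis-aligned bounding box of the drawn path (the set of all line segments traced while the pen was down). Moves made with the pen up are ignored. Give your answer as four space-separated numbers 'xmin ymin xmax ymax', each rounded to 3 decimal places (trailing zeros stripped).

Answer: 0 0 27 0

Derivation:
Executing turtle program step by step:
Start: pos=(0,0), heading=0, pen down
FD 12: (0,0) -> (12,0) [heading=0, draw]
RT 270: heading 0 -> 90
RT 90: heading 90 -> 0
LT 90: heading 0 -> 90
LT 270: heading 90 -> 0
FD 15: (12,0) -> (27,0) [heading=0, draw]
BK 20: (27,0) -> (7,0) [heading=0, draw]
FD 8: (7,0) -> (15,0) [heading=0, draw]
Final: pos=(15,0), heading=0, 4 segment(s) drawn

Segment endpoints: x in {0, 7, 12, 15, 27}, y in {0}
xmin=0, ymin=0, xmax=27, ymax=0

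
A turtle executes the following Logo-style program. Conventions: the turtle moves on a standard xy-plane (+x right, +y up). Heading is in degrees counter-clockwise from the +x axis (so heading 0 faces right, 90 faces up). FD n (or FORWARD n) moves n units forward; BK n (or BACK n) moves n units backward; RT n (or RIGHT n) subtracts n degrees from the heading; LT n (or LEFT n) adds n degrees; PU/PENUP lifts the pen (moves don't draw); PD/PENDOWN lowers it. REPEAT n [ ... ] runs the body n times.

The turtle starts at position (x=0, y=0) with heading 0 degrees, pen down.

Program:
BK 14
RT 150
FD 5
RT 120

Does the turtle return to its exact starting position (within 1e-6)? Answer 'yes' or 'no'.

Executing turtle program step by step:
Start: pos=(0,0), heading=0, pen down
BK 14: (0,0) -> (-14,0) [heading=0, draw]
RT 150: heading 0 -> 210
FD 5: (-14,0) -> (-18.33,-2.5) [heading=210, draw]
RT 120: heading 210 -> 90
Final: pos=(-18.33,-2.5), heading=90, 2 segment(s) drawn

Start position: (0, 0)
Final position: (-18.33, -2.5)
Distance = 18.5; >= 1e-6 -> NOT closed

Answer: no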